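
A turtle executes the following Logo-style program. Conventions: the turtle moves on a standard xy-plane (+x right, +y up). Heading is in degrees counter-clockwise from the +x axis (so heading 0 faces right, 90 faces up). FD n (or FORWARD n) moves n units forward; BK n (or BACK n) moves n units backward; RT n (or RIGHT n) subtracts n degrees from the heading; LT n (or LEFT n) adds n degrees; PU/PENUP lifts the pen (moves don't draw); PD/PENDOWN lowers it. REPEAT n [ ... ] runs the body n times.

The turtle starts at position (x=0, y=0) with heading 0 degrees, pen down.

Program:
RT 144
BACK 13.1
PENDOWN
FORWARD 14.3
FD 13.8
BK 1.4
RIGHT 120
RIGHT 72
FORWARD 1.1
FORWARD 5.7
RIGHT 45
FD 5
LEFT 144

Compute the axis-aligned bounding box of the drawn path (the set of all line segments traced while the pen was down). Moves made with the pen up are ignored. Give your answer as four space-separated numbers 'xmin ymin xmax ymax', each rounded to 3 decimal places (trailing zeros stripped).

Answer: -12.135 -8.817 10.598 7.7

Derivation:
Executing turtle program step by step:
Start: pos=(0,0), heading=0, pen down
RT 144: heading 0 -> 216
BK 13.1: (0,0) -> (10.598,7.7) [heading=216, draw]
PD: pen down
FD 14.3: (10.598,7.7) -> (-0.971,-0.705) [heading=216, draw]
FD 13.8: (-0.971,-0.705) -> (-12.135,-8.817) [heading=216, draw]
BK 1.4: (-12.135,-8.817) -> (-11.003,-7.994) [heading=216, draw]
RT 120: heading 216 -> 96
RT 72: heading 96 -> 24
FD 1.1: (-11.003,-7.994) -> (-9.998,-7.546) [heading=24, draw]
FD 5.7: (-9.998,-7.546) -> (-4.791,-5.228) [heading=24, draw]
RT 45: heading 24 -> 339
FD 5: (-4.791,-5.228) -> (-0.123,-7.02) [heading=339, draw]
LT 144: heading 339 -> 123
Final: pos=(-0.123,-7.02), heading=123, 7 segment(s) drawn

Segment endpoints: x in {-12.135, -11.003, -9.998, -4.791, -0.971, -0.123, 0, 10.598}, y in {-8.817, -7.994, -7.546, -7.02, -5.228, -0.705, 0, 7.7}
xmin=-12.135, ymin=-8.817, xmax=10.598, ymax=7.7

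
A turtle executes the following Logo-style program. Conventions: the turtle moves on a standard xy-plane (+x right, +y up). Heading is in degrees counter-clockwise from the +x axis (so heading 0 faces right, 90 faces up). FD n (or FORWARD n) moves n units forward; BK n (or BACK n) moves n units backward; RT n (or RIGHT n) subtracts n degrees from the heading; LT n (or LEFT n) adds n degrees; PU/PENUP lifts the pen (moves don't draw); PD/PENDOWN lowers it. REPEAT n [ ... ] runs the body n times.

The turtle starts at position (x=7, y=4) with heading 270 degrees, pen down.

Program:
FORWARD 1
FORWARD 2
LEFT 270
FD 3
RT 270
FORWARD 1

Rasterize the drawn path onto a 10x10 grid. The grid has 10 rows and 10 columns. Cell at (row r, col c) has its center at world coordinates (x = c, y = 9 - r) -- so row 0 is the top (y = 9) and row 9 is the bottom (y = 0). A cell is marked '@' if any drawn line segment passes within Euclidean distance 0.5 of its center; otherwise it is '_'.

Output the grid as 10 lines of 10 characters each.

Segment 0: (7,4) -> (7,3)
Segment 1: (7,3) -> (7,1)
Segment 2: (7,1) -> (4,1)
Segment 3: (4,1) -> (4,0)

Answer: __________
__________
__________
__________
__________
_______@__
_______@__
_______@__
____@@@@__
____@_____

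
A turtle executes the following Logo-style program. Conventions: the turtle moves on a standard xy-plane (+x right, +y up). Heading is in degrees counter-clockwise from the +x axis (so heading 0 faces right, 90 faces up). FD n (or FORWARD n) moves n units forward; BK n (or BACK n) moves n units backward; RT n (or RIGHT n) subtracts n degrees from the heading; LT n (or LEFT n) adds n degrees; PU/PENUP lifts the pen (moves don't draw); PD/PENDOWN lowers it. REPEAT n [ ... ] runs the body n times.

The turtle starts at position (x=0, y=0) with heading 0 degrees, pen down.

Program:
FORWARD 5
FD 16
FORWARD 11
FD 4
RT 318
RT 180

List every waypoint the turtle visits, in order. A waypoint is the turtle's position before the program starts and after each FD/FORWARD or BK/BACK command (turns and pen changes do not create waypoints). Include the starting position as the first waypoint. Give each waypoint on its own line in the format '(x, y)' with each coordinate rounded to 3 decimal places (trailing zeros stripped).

Executing turtle program step by step:
Start: pos=(0,0), heading=0, pen down
FD 5: (0,0) -> (5,0) [heading=0, draw]
FD 16: (5,0) -> (21,0) [heading=0, draw]
FD 11: (21,0) -> (32,0) [heading=0, draw]
FD 4: (32,0) -> (36,0) [heading=0, draw]
RT 318: heading 0 -> 42
RT 180: heading 42 -> 222
Final: pos=(36,0), heading=222, 4 segment(s) drawn
Waypoints (5 total):
(0, 0)
(5, 0)
(21, 0)
(32, 0)
(36, 0)

Answer: (0, 0)
(5, 0)
(21, 0)
(32, 0)
(36, 0)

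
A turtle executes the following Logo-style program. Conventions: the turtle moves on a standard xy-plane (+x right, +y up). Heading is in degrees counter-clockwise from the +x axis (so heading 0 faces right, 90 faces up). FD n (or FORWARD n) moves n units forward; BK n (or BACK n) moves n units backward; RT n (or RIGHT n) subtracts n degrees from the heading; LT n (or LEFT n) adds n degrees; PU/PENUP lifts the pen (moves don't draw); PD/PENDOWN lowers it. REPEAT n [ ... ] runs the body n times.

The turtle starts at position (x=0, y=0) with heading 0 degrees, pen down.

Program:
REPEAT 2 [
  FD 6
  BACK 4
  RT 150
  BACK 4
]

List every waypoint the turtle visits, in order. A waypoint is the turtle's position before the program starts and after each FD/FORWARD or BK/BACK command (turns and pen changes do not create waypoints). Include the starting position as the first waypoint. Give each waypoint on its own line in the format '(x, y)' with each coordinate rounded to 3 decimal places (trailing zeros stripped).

Answer: (0, 0)
(6, 0)
(2, 0)
(5.464, 2)
(0.268, -1)
(3.732, 1)
(1.732, -2.464)

Derivation:
Executing turtle program step by step:
Start: pos=(0,0), heading=0, pen down
REPEAT 2 [
  -- iteration 1/2 --
  FD 6: (0,0) -> (6,0) [heading=0, draw]
  BK 4: (6,0) -> (2,0) [heading=0, draw]
  RT 150: heading 0 -> 210
  BK 4: (2,0) -> (5.464,2) [heading=210, draw]
  -- iteration 2/2 --
  FD 6: (5.464,2) -> (0.268,-1) [heading=210, draw]
  BK 4: (0.268,-1) -> (3.732,1) [heading=210, draw]
  RT 150: heading 210 -> 60
  BK 4: (3.732,1) -> (1.732,-2.464) [heading=60, draw]
]
Final: pos=(1.732,-2.464), heading=60, 6 segment(s) drawn
Waypoints (7 total):
(0, 0)
(6, 0)
(2, 0)
(5.464, 2)
(0.268, -1)
(3.732, 1)
(1.732, -2.464)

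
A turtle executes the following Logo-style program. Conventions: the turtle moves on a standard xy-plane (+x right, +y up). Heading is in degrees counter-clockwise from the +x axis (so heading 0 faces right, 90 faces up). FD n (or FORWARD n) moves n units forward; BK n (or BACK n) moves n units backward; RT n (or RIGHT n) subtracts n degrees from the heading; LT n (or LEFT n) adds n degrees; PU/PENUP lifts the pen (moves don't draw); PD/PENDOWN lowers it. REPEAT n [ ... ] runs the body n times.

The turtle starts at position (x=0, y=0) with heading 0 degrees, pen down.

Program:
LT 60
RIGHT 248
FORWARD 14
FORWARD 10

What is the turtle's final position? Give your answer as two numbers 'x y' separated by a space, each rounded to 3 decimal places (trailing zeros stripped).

Answer: -23.766 3.34

Derivation:
Executing turtle program step by step:
Start: pos=(0,0), heading=0, pen down
LT 60: heading 0 -> 60
RT 248: heading 60 -> 172
FD 14: (0,0) -> (-13.864,1.948) [heading=172, draw]
FD 10: (-13.864,1.948) -> (-23.766,3.34) [heading=172, draw]
Final: pos=(-23.766,3.34), heading=172, 2 segment(s) drawn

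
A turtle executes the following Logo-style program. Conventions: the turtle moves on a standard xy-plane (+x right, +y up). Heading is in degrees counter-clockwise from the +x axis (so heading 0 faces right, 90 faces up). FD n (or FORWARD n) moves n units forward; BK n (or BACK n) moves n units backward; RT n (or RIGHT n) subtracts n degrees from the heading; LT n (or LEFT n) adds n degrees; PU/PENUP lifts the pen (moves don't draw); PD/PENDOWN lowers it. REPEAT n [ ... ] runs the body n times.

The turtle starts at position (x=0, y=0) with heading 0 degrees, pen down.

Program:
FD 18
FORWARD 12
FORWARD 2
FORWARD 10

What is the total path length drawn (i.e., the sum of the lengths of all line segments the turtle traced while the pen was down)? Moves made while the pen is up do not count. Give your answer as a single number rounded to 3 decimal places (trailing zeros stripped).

Executing turtle program step by step:
Start: pos=(0,0), heading=0, pen down
FD 18: (0,0) -> (18,0) [heading=0, draw]
FD 12: (18,0) -> (30,0) [heading=0, draw]
FD 2: (30,0) -> (32,0) [heading=0, draw]
FD 10: (32,0) -> (42,0) [heading=0, draw]
Final: pos=(42,0), heading=0, 4 segment(s) drawn

Segment lengths:
  seg 1: (0,0) -> (18,0), length = 18
  seg 2: (18,0) -> (30,0), length = 12
  seg 3: (30,0) -> (32,0), length = 2
  seg 4: (32,0) -> (42,0), length = 10
Total = 42

Answer: 42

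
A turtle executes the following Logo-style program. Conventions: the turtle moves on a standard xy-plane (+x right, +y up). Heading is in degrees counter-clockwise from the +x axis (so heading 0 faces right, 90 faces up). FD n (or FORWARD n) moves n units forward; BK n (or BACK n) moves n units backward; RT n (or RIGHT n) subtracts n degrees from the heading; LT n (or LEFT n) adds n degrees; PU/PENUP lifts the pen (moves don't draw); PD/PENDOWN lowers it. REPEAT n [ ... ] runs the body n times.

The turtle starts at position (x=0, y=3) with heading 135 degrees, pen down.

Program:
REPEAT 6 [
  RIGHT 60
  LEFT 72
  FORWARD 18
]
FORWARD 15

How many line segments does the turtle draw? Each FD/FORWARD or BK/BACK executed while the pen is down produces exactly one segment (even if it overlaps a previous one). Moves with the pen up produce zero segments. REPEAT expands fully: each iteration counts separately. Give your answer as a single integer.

Answer: 7

Derivation:
Executing turtle program step by step:
Start: pos=(0,3), heading=135, pen down
REPEAT 6 [
  -- iteration 1/6 --
  RT 60: heading 135 -> 75
  LT 72: heading 75 -> 147
  FD 18: (0,3) -> (-15.096,12.804) [heading=147, draw]
  -- iteration 2/6 --
  RT 60: heading 147 -> 87
  LT 72: heading 87 -> 159
  FD 18: (-15.096,12.804) -> (-31.901,19.254) [heading=159, draw]
  -- iteration 3/6 --
  RT 60: heading 159 -> 99
  LT 72: heading 99 -> 171
  FD 18: (-31.901,19.254) -> (-49.679,22.07) [heading=171, draw]
  -- iteration 4/6 --
  RT 60: heading 171 -> 111
  LT 72: heading 111 -> 183
  FD 18: (-49.679,22.07) -> (-67.654,21.128) [heading=183, draw]
  -- iteration 5/6 --
  RT 60: heading 183 -> 123
  LT 72: heading 123 -> 195
  FD 18: (-67.654,21.128) -> (-85.041,16.469) [heading=195, draw]
  -- iteration 6/6 --
  RT 60: heading 195 -> 135
  LT 72: heading 135 -> 207
  FD 18: (-85.041,16.469) -> (-101.079,8.297) [heading=207, draw]
]
FD 15: (-101.079,8.297) -> (-114.444,1.487) [heading=207, draw]
Final: pos=(-114.444,1.487), heading=207, 7 segment(s) drawn
Segments drawn: 7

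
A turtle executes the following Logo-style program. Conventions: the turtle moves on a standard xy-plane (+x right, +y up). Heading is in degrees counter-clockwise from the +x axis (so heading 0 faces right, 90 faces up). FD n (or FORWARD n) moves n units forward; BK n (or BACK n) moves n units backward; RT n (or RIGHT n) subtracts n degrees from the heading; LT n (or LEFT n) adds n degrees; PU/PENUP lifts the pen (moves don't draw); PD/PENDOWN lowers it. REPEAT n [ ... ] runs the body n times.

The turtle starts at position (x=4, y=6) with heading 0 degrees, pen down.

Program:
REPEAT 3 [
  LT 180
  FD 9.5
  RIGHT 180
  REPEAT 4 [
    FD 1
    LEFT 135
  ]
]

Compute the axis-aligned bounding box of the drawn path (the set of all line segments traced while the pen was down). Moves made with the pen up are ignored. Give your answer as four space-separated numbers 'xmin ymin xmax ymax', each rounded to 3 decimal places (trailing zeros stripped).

Executing turtle program step by step:
Start: pos=(4,6), heading=0, pen down
REPEAT 3 [
  -- iteration 1/3 --
  LT 180: heading 0 -> 180
  FD 9.5: (4,6) -> (-5.5,6) [heading=180, draw]
  RT 180: heading 180 -> 0
  REPEAT 4 [
    -- iteration 1/4 --
    FD 1: (-5.5,6) -> (-4.5,6) [heading=0, draw]
    LT 135: heading 0 -> 135
    -- iteration 2/4 --
    FD 1: (-4.5,6) -> (-5.207,6.707) [heading=135, draw]
    LT 135: heading 135 -> 270
    -- iteration 3/4 --
    FD 1: (-5.207,6.707) -> (-5.207,5.707) [heading=270, draw]
    LT 135: heading 270 -> 45
    -- iteration 4/4 --
    FD 1: (-5.207,5.707) -> (-4.5,6.414) [heading=45, draw]
    LT 135: heading 45 -> 180
  ]
  -- iteration 2/3 --
  LT 180: heading 180 -> 0
  FD 9.5: (-4.5,6.414) -> (5,6.414) [heading=0, draw]
  RT 180: heading 0 -> 180
  REPEAT 4 [
    -- iteration 1/4 --
    FD 1: (5,6.414) -> (4,6.414) [heading=180, draw]
    LT 135: heading 180 -> 315
    -- iteration 2/4 --
    FD 1: (4,6.414) -> (4.707,5.707) [heading=315, draw]
    LT 135: heading 315 -> 90
    -- iteration 3/4 --
    FD 1: (4.707,5.707) -> (4.707,6.707) [heading=90, draw]
    LT 135: heading 90 -> 225
    -- iteration 4/4 --
    FD 1: (4.707,6.707) -> (4,6) [heading=225, draw]
    LT 135: heading 225 -> 0
  ]
  -- iteration 3/3 --
  LT 180: heading 0 -> 180
  FD 9.5: (4,6) -> (-5.5,6) [heading=180, draw]
  RT 180: heading 180 -> 0
  REPEAT 4 [
    -- iteration 1/4 --
    FD 1: (-5.5,6) -> (-4.5,6) [heading=0, draw]
    LT 135: heading 0 -> 135
    -- iteration 2/4 --
    FD 1: (-4.5,6) -> (-5.207,6.707) [heading=135, draw]
    LT 135: heading 135 -> 270
    -- iteration 3/4 --
    FD 1: (-5.207,6.707) -> (-5.207,5.707) [heading=270, draw]
    LT 135: heading 270 -> 45
    -- iteration 4/4 --
    FD 1: (-5.207,5.707) -> (-4.5,6.414) [heading=45, draw]
    LT 135: heading 45 -> 180
  ]
]
Final: pos=(-4.5,6.414), heading=180, 15 segment(s) drawn

Segment endpoints: x in {-5.5, -5.5, -5.207, -5.207, -5.207, -4.5, -4.5, -4.5, 4, 4, 4.707, 4.707, 5}, y in {5.707, 5.707, 5.707, 6, 6, 6, 6, 6, 6.414, 6.414, 6.414, 6.707, 6.707, 6.707}
xmin=-5.5, ymin=5.707, xmax=5, ymax=6.707

Answer: -5.5 5.707 5 6.707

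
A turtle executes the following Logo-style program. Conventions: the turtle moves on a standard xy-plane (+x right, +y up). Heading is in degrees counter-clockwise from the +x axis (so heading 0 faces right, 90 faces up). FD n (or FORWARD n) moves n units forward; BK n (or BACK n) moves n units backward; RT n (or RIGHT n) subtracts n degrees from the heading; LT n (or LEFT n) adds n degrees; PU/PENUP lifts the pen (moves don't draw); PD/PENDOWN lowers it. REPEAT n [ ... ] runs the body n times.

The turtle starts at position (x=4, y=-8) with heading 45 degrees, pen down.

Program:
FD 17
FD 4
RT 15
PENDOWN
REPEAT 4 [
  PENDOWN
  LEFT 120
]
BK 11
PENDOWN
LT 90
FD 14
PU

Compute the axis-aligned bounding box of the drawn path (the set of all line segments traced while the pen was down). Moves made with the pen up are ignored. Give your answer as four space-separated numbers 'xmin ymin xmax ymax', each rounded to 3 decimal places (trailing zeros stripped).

Executing turtle program step by step:
Start: pos=(4,-8), heading=45, pen down
FD 17: (4,-8) -> (16.021,4.021) [heading=45, draw]
FD 4: (16.021,4.021) -> (18.849,6.849) [heading=45, draw]
RT 15: heading 45 -> 30
PD: pen down
REPEAT 4 [
  -- iteration 1/4 --
  PD: pen down
  LT 120: heading 30 -> 150
  -- iteration 2/4 --
  PD: pen down
  LT 120: heading 150 -> 270
  -- iteration 3/4 --
  PD: pen down
  LT 120: heading 270 -> 30
  -- iteration 4/4 --
  PD: pen down
  LT 120: heading 30 -> 150
]
BK 11: (18.849,6.849) -> (28.376,1.349) [heading=150, draw]
PD: pen down
LT 90: heading 150 -> 240
FD 14: (28.376,1.349) -> (21.376,-10.775) [heading=240, draw]
PU: pen up
Final: pos=(21.376,-10.775), heading=240, 4 segment(s) drawn

Segment endpoints: x in {4, 16.021, 18.849, 21.376, 28.376}, y in {-10.775, -8, 1.349, 4.021, 6.849}
xmin=4, ymin=-10.775, xmax=28.376, ymax=6.849

Answer: 4 -10.775 28.376 6.849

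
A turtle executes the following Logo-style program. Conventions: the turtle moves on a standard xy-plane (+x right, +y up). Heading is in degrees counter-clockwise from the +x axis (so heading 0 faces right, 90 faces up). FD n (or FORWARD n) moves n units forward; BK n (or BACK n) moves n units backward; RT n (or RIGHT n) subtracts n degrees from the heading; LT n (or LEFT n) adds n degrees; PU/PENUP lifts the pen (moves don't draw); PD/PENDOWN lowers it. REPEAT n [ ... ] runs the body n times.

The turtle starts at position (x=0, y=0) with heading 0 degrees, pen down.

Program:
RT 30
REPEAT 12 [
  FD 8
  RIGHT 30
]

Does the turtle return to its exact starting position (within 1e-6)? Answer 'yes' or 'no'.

Executing turtle program step by step:
Start: pos=(0,0), heading=0, pen down
RT 30: heading 0 -> 330
REPEAT 12 [
  -- iteration 1/12 --
  FD 8: (0,0) -> (6.928,-4) [heading=330, draw]
  RT 30: heading 330 -> 300
  -- iteration 2/12 --
  FD 8: (6.928,-4) -> (10.928,-10.928) [heading=300, draw]
  RT 30: heading 300 -> 270
  -- iteration 3/12 --
  FD 8: (10.928,-10.928) -> (10.928,-18.928) [heading=270, draw]
  RT 30: heading 270 -> 240
  -- iteration 4/12 --
  FD 8: (10.928,-18.928) -> (6.928,-25.856) [heading=240, draw]
  RT 30: heading 240 -> 210
  -- iteration 5/12 --
  FD 8: (6.928,-25.856) -> (0,-29.856) [heading=210, draw]
  RT 30: heading 210 -> 180
  -- iteration 6/12 --
  FD 8: (0,-29.856) -> (-8,-29.856) [heading=180, draw]
  RT 30: heading 180 -> 150
  -- iteration 7/12 --
  FD 8: (-8,-29.856) -> (-14.928,-25.856) [heading=150, draw]
  RT 30: heading 150 -> 120
  -- iteration 8/12 --
  FD 8: (-14.928,-25.856) -> (-18.928,-18.928) [heading=120, draw]
  RT 30: heading 120 -> 90
  -- iteration 9/12 --
  FD 8: (-18.928,-18.928) -> (-18.928,-10.928) [heading=90, draw]
  RT 30: heading 90 -> 60
  -- iteration 10/12 --
  FD 8: (-18.928,-10.928) -> (-14.928,-4) [heading=60, draw]
  RT 30: heading 60 -> 30
  -- iteration 11/12 --
  FD 8: (-14.928,-4) -> (-8,0) [heading=30, draw]
  RT 30: heading 30 -> 0
  -- iteration 12/12 --
  FD 8: (-8,0) -> (0,0) [heading=0, draw]
  RT 30: heading 0 -> 330
]
Final: pos=(0,0), heading=330, 12 segment(s) drawn

Start position: (0, 0)
Final position: (0, 0)
Distance = 0; < 1e-6 -> CLOSED

Answer: yes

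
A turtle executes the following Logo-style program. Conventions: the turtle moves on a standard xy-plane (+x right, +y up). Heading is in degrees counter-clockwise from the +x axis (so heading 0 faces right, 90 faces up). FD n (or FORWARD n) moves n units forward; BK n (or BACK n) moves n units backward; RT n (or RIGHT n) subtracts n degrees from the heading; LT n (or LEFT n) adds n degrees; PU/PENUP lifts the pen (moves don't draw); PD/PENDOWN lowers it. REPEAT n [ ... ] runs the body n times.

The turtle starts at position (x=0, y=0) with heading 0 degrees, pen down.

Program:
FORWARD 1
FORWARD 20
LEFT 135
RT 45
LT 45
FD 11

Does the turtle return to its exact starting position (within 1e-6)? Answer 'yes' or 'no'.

Answer: no

Derivation:
Executing turtle program step by step:
Start: pos=(0,0), heading=0, pen down
FD 1: (0,0) -> (1,0) [heading=0, draw]
FD 20: (1,0) -> (21,0) [heading=0, draw]
LT 135: heading 0 -> 135
RT 45: heading 135 -> 90
LT 45: heading 90 -> 135
FD 11: (21,0) -> (13.222,7.778) [heading=135, draw]
Final: pos=(13.222,7.778), heading=135, 3 segment(s) drawn

Start position: (0, 0)
Final position: (13.222, 7.778)
Distance = 15.34; >= 1e-6 -> NOT closed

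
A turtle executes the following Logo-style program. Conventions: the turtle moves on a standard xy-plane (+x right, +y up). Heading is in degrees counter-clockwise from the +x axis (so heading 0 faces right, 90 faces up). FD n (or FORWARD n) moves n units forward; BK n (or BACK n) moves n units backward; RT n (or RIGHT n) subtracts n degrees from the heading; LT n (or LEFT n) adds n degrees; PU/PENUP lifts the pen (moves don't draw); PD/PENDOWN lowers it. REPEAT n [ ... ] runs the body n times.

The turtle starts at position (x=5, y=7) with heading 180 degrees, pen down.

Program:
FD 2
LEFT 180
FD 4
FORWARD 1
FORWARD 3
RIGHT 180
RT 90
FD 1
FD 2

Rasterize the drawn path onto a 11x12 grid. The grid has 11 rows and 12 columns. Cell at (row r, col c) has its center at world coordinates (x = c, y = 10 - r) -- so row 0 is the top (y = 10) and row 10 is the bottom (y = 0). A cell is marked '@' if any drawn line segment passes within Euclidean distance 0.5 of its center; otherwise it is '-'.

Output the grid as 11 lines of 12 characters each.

Answer: -----------@
-----------@
-----------@
---@@@@@@@@@
------------
------------
------------
------------
------------
------------
------------

Derivation:
Segment 0: (5,7) -> (3,7)
Segment 1: (3,7) -> (7,7)
Segment 2: (7,7) -> (8,7)
Segment 3: (8,7) -> (11,7)
Segment 4: (11,7) -> (11,8)
Segment 5: (11,8) -> (11,10)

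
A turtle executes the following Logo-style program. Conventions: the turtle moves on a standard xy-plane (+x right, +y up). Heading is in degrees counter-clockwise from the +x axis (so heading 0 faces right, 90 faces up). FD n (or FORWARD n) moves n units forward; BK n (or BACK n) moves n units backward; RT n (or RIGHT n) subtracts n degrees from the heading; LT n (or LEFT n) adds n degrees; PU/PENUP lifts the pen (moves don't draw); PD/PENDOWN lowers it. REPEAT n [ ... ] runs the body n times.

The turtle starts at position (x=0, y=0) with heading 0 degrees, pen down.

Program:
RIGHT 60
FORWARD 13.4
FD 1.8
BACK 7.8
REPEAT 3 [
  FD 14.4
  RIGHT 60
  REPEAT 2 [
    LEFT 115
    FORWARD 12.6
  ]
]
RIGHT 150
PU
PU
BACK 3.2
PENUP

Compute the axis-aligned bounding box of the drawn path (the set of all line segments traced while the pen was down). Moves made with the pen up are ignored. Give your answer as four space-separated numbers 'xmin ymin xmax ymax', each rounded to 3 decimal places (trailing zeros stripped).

Executing turtle program step by step:
Start: pos=(0,0), heading=0, pen down
RT 60: heading 0 -> 300
FD 13.4: (0,0) -> (6.7,-11.605) [heading=300, draw]
FD 1.8: (6.7,-11.605) -> (7.6,-13.164) [heading=300, draw]
BK 7.8: (7.6,-13.164) -> (3.7,-6.409) [heading=300, draw]
REPEAT 3 [
  -- iteration 1/3 --
  FD 14.4: (3.7,-6.409) -> (10.9,-18.879) [heading=300, draw]
  RT 60: heading 300 -> 240
  REPEAT 2 [
    -- iteration 1/2 --
    LT 115: heading 240 -> 355
    FD 12.6: (10.9,-18.879) -> (23.452,-19.978) [heading=355, draw]
    -- iteration 2/2 --
    LT 115: heading 355 -> 110
    FD 12.6: (23.452,-19.978) -> (19.143,-8.137) [heading=110, draw]
  ]
  -- iteration 2/3 --
  FD 14.4: (19.143,-8.137) -> (14.218,5.394) [heading=110, draw]
  RT 60: heading 110 -> 50
  REPEAT 2 [
    -- iteration 1/2 --
    LT 115: heading 50 -> 165
    FD 12.6: (14.218,5.394) -> (2.047,8.655) [heading=165, draw]
    -- iteration 2/2 --
    LT 115: heading 165 -> 280
    FD 12.6: (2.047,8.655) -> (4.235,-3.753) [heading=280, draw]
  ]
  -- iteration 3/3 --
  FD 14.4: (4.235,-3.753) -> (6.735,-17.935) [heading=280, draw]
  RT 60: heading 280 -> 220
  REPEAT 2 [
    -- iteration 1/2 --
    LT 115: heading 220 -> 335
    FD 12.6: (6.735,-17.935) -> (18.155,-23.259) [heading=335, draw]
    -- iteration 2/2 --
    LT 115: heading 335 -> 90
    FD 12.6: (18.155,-23.259) -> (18.155,-10.659) [heading=90, draw]
  ]
]
RT 150: heading 90 -> 300
PU: pen up
PU: pen up
BK 3.2: (18.155,-10.659) -> (16.555,-7.888) [heading=300, move]
PU: pen up
Final: pos=(16.555,-7.888), heading=300, 12 segment(s) drawn

Segment endpoints: x in {0, 2.047, 3.7, 4.235, 6.7, 6.735, 7.6, 10.9, 14.218, 18.155, 18.155, 19.143, 23.452}, y in {-23.259, -19.978, -18.879, -17.935, -13.164, -11.605, -10.659, -8.137, -6.409, -3.753, 0, 5.394, 8.655}
xmin=0, ymin=-23.259, xmax=23.452, ymax=8.655

Answer: 0 -23.259 23.452 8.655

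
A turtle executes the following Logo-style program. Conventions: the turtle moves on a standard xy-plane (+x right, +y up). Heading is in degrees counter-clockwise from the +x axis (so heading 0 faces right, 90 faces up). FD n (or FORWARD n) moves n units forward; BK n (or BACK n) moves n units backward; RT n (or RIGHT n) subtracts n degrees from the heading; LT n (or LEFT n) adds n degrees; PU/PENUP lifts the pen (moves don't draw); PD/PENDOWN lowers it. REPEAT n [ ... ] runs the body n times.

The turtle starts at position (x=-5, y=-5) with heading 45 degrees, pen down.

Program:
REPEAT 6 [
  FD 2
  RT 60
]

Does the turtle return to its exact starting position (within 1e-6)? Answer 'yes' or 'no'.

Executing turtle program step by step:
Start: pos=(-5,-5), heading=45, pen down
REPEAT 6 [
  -- iteration 1/6 --
  FD 2: (-5,-5) -> (-3.586,-3.586) [heading=45, draw]
  RT 60: heading 45 -> 345
  -- iteration 2/6 --
  FD 2: (-3.586,-3.586) -> (-1.654,-4.103) [heading=345, draw]
  RT 60: heading 345 -> 285
  -- iteration 3/6 --
  FD 2: (-1.654,-4.103) -> (-1.136,-6.035) [heading=285, draw]
  RT 60: heading 285 -> 225
  -- iteration 4/6 --
  FD 2: (-1.136,-6.035) -> (-2.551,-7.449) [heading=225, draw]
  RT 60: heading 225 -> 165
  -- iteration 5/6 --
  FD 2: (-2.551,-7.449) -> (-4.482,-6.932) [heading=165, draw]
  RT 60: heading 165 -> 105
  -- iteration 6/6 --
  FD 2: (-4.482,-6.932) -> (-5,-5) [heading=105, draw]
  RT 60: heading 105 -> 45
]
Final: pos=(-5,-5), heading=45, 6 segment(s) drawn

Start position: (-5, -5)
Final position: (-5, -5)
Distance = 0; < 1e-6 -> CLOSED

Answer: yes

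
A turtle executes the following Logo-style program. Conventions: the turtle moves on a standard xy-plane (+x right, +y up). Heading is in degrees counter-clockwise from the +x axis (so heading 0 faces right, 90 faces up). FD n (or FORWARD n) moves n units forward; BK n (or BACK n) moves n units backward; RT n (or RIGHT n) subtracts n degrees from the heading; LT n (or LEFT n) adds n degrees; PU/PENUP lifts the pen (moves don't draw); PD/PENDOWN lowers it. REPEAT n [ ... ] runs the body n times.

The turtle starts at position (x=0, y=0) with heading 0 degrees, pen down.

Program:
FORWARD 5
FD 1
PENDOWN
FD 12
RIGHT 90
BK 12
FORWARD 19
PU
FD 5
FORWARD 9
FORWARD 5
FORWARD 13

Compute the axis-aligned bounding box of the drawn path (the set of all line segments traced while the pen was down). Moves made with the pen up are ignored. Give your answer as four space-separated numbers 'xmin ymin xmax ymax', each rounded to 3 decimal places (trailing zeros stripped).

Executing turtle program step by step:
Start: pos=(0,0), heading=0, pen down
FD 5: (0,0) -> (5,0) [heading=0, draw]
FD 1: (5,0) -> (6,0) [heading=0, draw]
PD: pen down
FD 12: (6,0) -> (18,0) [heading=0, draw]
RT 90: heading 0 -> 270
BK 12: (18,0) -> (18,12) [heading=270, draw]
FD 19: (18,12) -> (18,-7) [heading=270, draw]
PU: pen up
FD 5: (18,-7) -> (18,-12) [heading=270, move]
FD 9: (18,-12) -> (18,-21) [heading=270, move]
FD 5: (18,-21) -> (18,-26) [heading=270, move]
FD 13: (18,-26) -> (18,-39) [heading=270, move]
Final: pos=(18,-39), heading=270, 5 segment(s) drawn

Segment endpoints: x in {0, 5, 6, 18}, y in {-7, 0, 12}
xmin=0, ymin=-7, xmax=18, ymax=12

Answer: 0 -7 18 12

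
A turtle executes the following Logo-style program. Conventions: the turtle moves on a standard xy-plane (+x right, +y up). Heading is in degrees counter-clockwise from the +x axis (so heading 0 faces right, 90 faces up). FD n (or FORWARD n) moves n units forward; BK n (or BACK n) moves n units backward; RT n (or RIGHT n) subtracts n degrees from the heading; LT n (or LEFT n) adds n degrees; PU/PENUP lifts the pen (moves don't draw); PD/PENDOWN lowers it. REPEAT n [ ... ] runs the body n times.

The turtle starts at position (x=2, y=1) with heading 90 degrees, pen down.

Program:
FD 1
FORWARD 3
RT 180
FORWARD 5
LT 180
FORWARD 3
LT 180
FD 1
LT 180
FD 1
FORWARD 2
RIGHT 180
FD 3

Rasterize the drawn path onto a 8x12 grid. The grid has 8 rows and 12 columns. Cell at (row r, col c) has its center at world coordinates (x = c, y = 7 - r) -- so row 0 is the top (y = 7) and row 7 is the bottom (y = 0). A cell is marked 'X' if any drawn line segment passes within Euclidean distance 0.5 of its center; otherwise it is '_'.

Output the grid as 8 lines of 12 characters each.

Segment 0: (2,1) -> (2,2)
Segment 1: (2,2) -> (2,5)
Segment 2: (2,5) -> (2,0)
Segment 3: (2,0) -> (2,3)
Segment 4: (2,3) -> (2,2)
Segment 5: (2,2) -> (2,3)
Segment 6: (2,3) -> (2,5)
Segment 7: (2,5) -> (2,2)

Answer: ____________
____________
__X_________
__X_________
__X_________
__X_________
__X_________
__X_________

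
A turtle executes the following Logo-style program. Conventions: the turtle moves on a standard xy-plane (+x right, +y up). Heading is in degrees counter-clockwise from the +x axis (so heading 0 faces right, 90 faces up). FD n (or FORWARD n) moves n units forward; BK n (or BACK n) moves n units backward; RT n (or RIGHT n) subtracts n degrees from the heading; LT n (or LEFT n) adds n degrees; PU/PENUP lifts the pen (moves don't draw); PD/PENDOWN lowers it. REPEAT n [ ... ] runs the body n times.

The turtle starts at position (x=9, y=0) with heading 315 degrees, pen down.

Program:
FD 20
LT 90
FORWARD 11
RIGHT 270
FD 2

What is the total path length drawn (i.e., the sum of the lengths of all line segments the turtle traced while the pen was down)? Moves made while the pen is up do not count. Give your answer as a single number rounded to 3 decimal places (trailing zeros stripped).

Executing turtle program step by step:
Start: pos=(9,0), heading=315, pen down
FD 20: (9,0) -> (23.142,-14.142) [heading=315, draw]
LT 90: heading 315 -> 45
FD 11: (23.142,-14.142) -> (30.92,-6.364) [heading=45, draw]
RT 270: heading 45 -> 135
FD 2: (30.92,-6.364) -> (29.506,-4.95) [heading=135, draw]
Final: pos=(29.506,-4.95), heading=135, 3 segment(s) drawn

Segment lengths:
  seg 1: (9,0) -> (23.142,-14.142), length = 20
  seg 2: (23.142,-14.142) -> (30.92,-6.364), length = 11
  seg 3: (30.92,-6.364) -> (29.506,-4.95), length = 2
Total = 33

Answer: 33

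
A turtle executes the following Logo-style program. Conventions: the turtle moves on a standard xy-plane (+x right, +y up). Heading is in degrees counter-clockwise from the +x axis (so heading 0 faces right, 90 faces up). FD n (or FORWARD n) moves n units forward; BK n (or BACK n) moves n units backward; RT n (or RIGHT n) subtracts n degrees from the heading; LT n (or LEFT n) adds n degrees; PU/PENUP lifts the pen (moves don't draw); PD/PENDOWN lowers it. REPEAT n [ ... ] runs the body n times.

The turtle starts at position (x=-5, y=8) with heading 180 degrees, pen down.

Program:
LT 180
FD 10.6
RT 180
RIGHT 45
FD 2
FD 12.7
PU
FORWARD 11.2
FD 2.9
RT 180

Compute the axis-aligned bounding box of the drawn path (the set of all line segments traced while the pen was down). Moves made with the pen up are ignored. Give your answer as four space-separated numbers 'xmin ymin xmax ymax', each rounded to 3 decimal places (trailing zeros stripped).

Answer: -5 8 5.6 18.394

Derivation:
Executing turtle program step by step:
Start: pos=(-5,8), heading=180, pen down
LT 180: heading 180 -> 0
FD 10.6: (-5,8) -> (5.6,8) [heading=0, draw]
RT 180: heading 0 -> 180
RT 45: heading 180 -> 135
FD 2: (5.6,8) -> (4.186,9.414) [heading=135, draw]
FD 12.7: (4.186,9.414) -> (-4.794,18.394) [heading=135, draw]
PU: pen up
FD 11.2: (-4.794,18.394) -> (-12.714,26.314) [heading=135, move]
FD 2.9: (-12.714,26.314) -> (-14.765,28.365) [heading=135, move]
RT 180: heading 135 -> 315
Final: pos=(-14.765,28.365), heading=315, 3 segment(s) drawn

Segment endpoints: x in {-5, -4.794, 4.186, 5.6}, y in {8, 8, 9.414, 18.394}
xmin=-5, ymin=8, xmax=5.6, ymax=18.394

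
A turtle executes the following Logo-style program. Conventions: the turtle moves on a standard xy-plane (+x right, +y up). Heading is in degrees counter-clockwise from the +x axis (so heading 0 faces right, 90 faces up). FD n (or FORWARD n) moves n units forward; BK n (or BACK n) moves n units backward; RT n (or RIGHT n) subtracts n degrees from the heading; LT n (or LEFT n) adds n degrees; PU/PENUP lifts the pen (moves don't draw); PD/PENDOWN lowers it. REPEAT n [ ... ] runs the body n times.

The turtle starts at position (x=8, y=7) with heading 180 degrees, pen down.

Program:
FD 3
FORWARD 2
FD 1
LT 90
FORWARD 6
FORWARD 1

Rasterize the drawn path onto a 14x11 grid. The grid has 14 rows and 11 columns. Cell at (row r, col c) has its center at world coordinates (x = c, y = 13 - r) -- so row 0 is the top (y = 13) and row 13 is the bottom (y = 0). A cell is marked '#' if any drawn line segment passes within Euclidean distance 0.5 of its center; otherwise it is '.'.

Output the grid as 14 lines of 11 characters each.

Answer: ...........
...........
...........
...........
...........
...........
..#######..
..#........
..#........
..#........
..#........
..#........
..#........
..#........

Derivation:
Segment 0: (8,7) -> (5,7)
Segment 1: (5,7) -> (3,7)
Segment 2: (3,7) -> (2,7)
Segment 3: (2,7) -> (2,1)
Segment 4: (2,1) -> (2,0)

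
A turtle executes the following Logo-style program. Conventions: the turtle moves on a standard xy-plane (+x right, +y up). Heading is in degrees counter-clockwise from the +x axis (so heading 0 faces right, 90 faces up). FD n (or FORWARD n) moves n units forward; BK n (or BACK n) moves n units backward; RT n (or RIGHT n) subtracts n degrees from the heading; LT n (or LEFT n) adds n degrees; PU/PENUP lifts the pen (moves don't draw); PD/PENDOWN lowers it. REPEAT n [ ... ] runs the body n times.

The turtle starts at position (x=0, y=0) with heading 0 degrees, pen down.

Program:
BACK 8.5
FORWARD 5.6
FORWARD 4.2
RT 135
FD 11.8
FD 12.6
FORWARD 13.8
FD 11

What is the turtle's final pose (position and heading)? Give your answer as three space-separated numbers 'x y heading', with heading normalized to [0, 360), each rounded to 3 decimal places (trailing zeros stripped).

Answer: -33.49 -34.79 225

Derivation:
Executing turtle program step by step:
Start: pos=(0,0), heading=0, pen down
BK 8.5: (0,0) -> (-8.5,0) [heading=0, draw]
FD 5.6: (-8.5,0) -> (-2.9,0) [heading=0, draw]
FD 4.2: (-2.9,0) -> (1.3,0) [heading=0, draw]
RT 135: heading 0 -> 225
FD 11.8: (1.3,0) -> (-7.044,-8.344) [heading=225, draw]
FD 12.6: (-7.044,-8.344) -> (-15.953,-17.253) [heading=225, draw]
FD 13.8: (-15.953,-17.253) -> (-25.711,-27.011) [heading=225, draw]
FD 11: (-25.711,-27.011) -> (-33.49,-34.79) [heading=225, draw]
Final: pos=(-33.49,-34.79), heading=225, 7 segment(s) drawn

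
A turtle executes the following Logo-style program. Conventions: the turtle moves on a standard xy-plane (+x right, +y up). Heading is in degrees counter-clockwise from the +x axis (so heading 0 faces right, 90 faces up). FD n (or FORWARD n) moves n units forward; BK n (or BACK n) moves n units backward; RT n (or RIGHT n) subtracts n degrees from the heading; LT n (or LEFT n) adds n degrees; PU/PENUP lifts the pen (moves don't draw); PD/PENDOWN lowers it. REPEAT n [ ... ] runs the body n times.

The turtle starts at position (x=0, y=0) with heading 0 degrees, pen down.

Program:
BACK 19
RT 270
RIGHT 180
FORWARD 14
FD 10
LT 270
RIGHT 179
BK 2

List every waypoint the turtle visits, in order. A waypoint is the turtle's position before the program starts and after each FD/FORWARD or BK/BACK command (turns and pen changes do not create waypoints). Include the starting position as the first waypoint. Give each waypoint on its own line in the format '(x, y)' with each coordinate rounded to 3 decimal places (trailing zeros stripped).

Answer: (0, 0)
(-19, 0)
(-19, -14)
(-19, -24)
(-21, -24.035)

Derivation:
Executing turtle program step by step:
Start: pos=(0,0), heading=0, pen down
BK 19: (0,0) -> (-19,0) [heading=0, draw]
RT 270: heading 0 -> 90
RT 180: heading 90 -> 270
FD 14: (-19,0) -> (-19,-14) [heading=270, draw]
FD 10: (-19,-14) -> (-19,-24) [heading=270, draw]
LT 270: heading 270 -> 180
RT 179: heading 180 -> 1
BK 2: (-19,-24) -> (-21,-24.035) [heading=1, draw]
Final: pos=(-21,-24.035), heading=1, 4 segment(s) drawn
Waypoints (5 total):
(0, 0)
(-19, 0)
(-19, -14)
(-19, -24)
(-21, -24.035)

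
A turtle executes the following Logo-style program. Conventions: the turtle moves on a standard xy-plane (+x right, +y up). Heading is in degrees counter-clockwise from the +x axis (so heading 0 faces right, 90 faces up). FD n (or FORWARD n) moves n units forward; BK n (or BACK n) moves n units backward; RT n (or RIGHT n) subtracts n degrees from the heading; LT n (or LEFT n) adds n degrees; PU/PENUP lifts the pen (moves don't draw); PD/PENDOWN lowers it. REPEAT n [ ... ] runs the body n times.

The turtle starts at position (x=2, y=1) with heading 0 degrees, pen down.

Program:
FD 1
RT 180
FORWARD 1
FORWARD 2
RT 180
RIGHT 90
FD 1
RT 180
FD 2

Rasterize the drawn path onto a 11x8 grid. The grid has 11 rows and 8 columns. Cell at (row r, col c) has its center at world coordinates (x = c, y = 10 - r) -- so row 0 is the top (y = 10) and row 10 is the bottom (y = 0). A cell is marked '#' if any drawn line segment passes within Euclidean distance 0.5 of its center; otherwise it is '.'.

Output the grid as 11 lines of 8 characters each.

Segment 0: (2,1) -> (3,1)
Segment 1: (3,1) -> (2,1)
Segment 2: (2,1) -> (0,1)
Segment 3: (0,1) -> (0,-0)
Segment 4: (0,-0) -> (-0,2)

Answer: ........
........
........
........
........
........
........
........
#.......
####....
#.......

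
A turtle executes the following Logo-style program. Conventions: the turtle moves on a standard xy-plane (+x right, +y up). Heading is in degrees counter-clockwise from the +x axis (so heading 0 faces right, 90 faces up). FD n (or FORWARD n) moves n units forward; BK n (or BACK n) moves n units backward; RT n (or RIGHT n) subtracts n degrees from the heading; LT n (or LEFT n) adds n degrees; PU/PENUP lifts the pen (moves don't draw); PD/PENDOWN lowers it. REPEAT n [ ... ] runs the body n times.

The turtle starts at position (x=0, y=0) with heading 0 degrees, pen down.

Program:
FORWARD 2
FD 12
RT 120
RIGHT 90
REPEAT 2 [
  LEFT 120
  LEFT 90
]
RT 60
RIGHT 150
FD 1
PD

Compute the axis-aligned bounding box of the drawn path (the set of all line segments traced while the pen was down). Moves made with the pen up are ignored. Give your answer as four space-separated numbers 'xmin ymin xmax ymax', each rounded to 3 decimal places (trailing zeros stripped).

Executing turtle program step by step:
Start: pos=(0,0), heading=0, pen down
FD 2: (0,0) -> (2,0) [heading=0, draw]
FD 12: (2,0) -> (14,0) [heading=0, draw]
RT 120: heading 0 -> 240
RT 90: heading 240 -> 150
REPEAT 2 [
  -- iteration 1/2 --
  LT 120: heading 150 -> 270
  LT 90: heading 270 -> 0
  -- iteration 2/2 --
  LT 120: heading 0 -> 120
  LT 90: heading 120 -> 210
]
RT 60: heading 210 -> 150
RT 150: heading 150 -> 0
FD 1: (14,0) -> (15,0) [heading=0, draw]
PD: pen down
Final: pos=(15,0), heading=0, 3 segment(s) drawn

Segment endpoints: x in {0, 2, 14, 15}, y in {0}
xmin=0, ymin=0, xmax=15, ymax=0

Answer: 0 0 15 0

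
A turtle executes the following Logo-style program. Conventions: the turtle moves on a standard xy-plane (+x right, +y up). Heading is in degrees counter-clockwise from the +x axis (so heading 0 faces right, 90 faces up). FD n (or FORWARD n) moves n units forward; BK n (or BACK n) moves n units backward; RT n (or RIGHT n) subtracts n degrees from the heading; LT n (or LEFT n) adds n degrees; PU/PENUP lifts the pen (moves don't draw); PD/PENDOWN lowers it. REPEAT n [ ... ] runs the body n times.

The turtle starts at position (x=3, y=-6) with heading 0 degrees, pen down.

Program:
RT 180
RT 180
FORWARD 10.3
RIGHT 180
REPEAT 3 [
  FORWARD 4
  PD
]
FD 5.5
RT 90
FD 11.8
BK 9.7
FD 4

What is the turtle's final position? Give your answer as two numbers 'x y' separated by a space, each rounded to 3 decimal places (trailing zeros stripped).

Executing turtle program step by step:
Start: pos=(3,-6), heading=0, pen down
RT 180: heading 0 -> 180
RT 180: heading 180 -> 0
FD 10.3: (3,-6) -> (13.3,-6) [heading=0, draw]
RT 180: heading 0 -> 180
REPEAT 3 [
  -- iteration 1/3 --
  FD 4: (13.3,-6) -> (9.3,-6) [heading=180, draw]
  PD: pen down
  -- iteration 2/3 --
  FD 4: (9.3,-6) -> (5.3,-6) [heading=180, draw]
  PD: pen down
  -- iteration 3/3 --
  FD 4: (5.3,-6) -> (1.3,-6) [heading=180, draw]
  PD: pen down
]
FD 5.5: (1.3,-6) -> (-4.2,-6) [heading=180, draw]
RT 90: heading 180 -> 90
FD 11.8: (-4.2,-6) -> (-4.2,5.8) [heading=90, draw]
BK 9.7: (-4.2,5.8) -> (-4.2,-3.9) [heading=90, draw]
FD 4: (-4.2,-3.9) -> (-4.2,0.1) [heading=90, draw]
Final: pos=(-4.2,0.1), heading=90, 8 segment(s) drawn

Answer: -4.2 0.1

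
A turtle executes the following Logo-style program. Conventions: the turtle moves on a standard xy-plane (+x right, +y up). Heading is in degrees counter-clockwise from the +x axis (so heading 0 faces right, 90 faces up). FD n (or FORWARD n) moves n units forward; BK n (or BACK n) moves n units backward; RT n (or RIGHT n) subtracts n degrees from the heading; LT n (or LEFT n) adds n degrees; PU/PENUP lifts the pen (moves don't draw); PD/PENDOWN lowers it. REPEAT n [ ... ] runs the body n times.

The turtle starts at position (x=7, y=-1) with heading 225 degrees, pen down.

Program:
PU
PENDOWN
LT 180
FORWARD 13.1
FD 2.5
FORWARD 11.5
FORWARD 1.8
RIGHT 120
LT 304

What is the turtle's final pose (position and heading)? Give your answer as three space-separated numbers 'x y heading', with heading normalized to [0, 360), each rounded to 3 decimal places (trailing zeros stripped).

Executing turtle program step by step:
Start: pos=(7,-1), heading=225, pen down
PU: pen up
PD: pen down
LT 180: heading 225 -> 45
FD 13.1: (7,-1) -> (16.263,8.263) [heading=45, draw]
FD 2.5: (16.263,8.263) -> (18.031,10.031) [heading=45, draw]
FD 11.5: (18.031,10.031) -> (26.163,18.163) [heading=45, draw]
FD 1.8: (26.163,18.163) -> (27.435,19.435) [heading=45, draw]
RT 120: heading 45 -> 285
LT 304: heading 285 -> 229
Final: pos=(27.435,19.435), heading=229, 4 segment(s) drawn

Answer: 27.435 19.435 229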